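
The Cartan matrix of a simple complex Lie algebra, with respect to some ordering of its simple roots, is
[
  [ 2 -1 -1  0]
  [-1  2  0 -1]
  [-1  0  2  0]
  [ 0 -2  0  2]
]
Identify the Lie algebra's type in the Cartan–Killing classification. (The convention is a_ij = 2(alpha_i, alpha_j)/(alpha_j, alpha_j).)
The matrix has rank 4 with 2's on the diagonal. Reading the off-diagonal entries as Dynkin edges (a single edge where a_ij = a_ji = -1; a double or triple edge where a_ij * a_ji = 2 or 3), the diagram is a chain of 4 nodes with a double edge at one end; the terminal node there is the unique long simple root (C_4). One simple-root ordering that puts it in standard form is (alpha_3, alpha_1, alpha_2, alpha_4). So the algebra is type C_4, i.e. sp(8).

C_4 (sp(8))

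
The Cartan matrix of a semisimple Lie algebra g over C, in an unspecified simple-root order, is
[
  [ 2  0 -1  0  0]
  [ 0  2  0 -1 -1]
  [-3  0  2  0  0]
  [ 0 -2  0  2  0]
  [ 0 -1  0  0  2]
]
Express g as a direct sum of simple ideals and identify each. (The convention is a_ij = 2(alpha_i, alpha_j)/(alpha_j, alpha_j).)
type C_3 + type G_2

The diagram associated to this matrix has two connected components: the simple roots {alpha_2, alpha_4, alpha_5} form a chain of 3 nodes with a double edge at one end; the terminal node there is the unique long simple root (C_3), and {alpha_1, alpha_3} form two nodes joined by a triple edge (G_2). A semisimple Lie algebra decomposes uniquely as the direct sum of simple ideals, one per connected component of its Dynkin diagram, so g ≅ C_3 ⊕ G_2 (dimension 21 + 14 = 35).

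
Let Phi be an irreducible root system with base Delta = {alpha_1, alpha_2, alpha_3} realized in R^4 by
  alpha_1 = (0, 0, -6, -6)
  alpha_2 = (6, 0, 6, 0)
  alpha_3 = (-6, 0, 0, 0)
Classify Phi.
Compute the Cartan integers a_ij = 2(alpha_i, alpha_j)/(alpha_j, alpha_j); the resulting 3x3 Cartan matrix is
[[2, -1, 0], [-1, 2, -2], [0, -1, 2]].
The roots have two lengths (squared-length ratio 2:1); the short ones are alpha_{3}. The associated Dynkin diagram is a chain of 3 nodes with a double edge at one end; the terminal node there is the unique short simple root (B_3), so the type is B_3 (the algebra so(7)).

B_3 (so(7))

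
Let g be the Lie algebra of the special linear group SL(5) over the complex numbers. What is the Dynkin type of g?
A4

This is sl(5), which has dimension 5^2 - 1 = 24 and rank 5 - 1 = 4 (a Cartan subalgebra is the diagonal traceless matrices). In the classification of classical Lie algebras, the special linear algebra sl(n+1) has type A_n; here n = 4, so the Dynkin diagram is a chain of 4 nodes with single edges (A_4). Hence the type is A_4.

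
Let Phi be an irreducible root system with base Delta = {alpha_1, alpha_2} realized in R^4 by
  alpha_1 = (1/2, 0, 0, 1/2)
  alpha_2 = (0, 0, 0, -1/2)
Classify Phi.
type B_2

Compute the Cartan integers a_ij = 2(alpha_i, alpha_j)/(alpha_j, alpha_j); the resulting 2x2 Cartan matrix is
[[2, -2], [-1, 2]].
The roots have two lengths (squared-length ratio 2:1); the short ones are alpha_{2}. The associated Dynkin diagram is a chain of 2 nodes with a double edge at one end; the terminal node there is the unique short simple root (B_2), so the type is B_2 (the algebra so(5)).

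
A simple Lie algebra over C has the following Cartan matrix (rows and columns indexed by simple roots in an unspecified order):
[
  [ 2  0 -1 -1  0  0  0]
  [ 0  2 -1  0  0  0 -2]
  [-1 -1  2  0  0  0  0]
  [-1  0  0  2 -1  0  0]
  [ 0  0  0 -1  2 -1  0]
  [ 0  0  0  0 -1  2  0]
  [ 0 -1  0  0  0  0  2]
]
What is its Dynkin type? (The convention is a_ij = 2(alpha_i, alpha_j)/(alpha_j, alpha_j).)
The matrix has rank 7 with 2's on the diagonal. Reading the off-diagonal entries as Dynkin edges (a single edge where a_ij = a_ji = -1; a double or triple edge where a_ij * a_ji = 2 or 3), the diagram is a chain of 7 nodes with a double edge at one end; the terminal node there is the unique short simple root (B_7). One simple-root ordering that puts it in standard form is (alpha_6, alpha_5, alpha_4, alpha_1, alpha_3, alpha_2, alpha_7). So the algebra is type B_7, i.e. so(15).

B_7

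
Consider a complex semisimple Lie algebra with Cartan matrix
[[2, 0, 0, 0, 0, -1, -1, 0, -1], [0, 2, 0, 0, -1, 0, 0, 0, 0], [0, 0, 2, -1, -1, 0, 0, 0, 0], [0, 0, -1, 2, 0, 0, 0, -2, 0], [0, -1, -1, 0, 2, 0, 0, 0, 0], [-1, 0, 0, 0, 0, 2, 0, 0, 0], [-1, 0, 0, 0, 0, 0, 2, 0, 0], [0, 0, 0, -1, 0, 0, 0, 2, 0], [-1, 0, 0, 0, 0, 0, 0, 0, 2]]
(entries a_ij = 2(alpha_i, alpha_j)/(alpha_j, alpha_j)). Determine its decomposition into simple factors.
B_5 (so(11)) ⊕ D_4 (so(8))

The diagram associated to this matrix has two connected components: the simple roots {alpha_2, alpha_3, alpha_4, alpha_5, alpha_8} form a chain of 5 nodes with a double edge at one end; the terminal node there is the unique short simple root (B_5), and {alpha_1, alpha_6, alpha_7, alpha_9} form a chain of 2 nodes with a fork of two nodes at one end (D_4). A semisimple Lie algebra decomposes uniquely as the direct sum of simple ideals, one per connected component of its Dynkin diagram, so g ≅ B_5 ⊕ D_4 (dimension 55 + 28 = 83).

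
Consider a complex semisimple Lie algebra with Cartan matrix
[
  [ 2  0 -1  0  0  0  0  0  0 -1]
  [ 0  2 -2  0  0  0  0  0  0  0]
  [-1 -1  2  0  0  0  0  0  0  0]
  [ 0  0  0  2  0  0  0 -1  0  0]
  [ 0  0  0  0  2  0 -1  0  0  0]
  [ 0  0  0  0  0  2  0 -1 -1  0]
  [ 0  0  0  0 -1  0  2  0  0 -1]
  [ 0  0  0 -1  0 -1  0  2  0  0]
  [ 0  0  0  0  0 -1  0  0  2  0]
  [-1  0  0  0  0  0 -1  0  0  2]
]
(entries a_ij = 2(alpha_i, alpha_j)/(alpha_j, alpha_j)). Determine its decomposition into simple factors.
The diagram associated to this matrix has two connected components: the simple roots {alpha_4, alpha_6, alpha_8, alpha_9} form a chain of 4 nodes with single edges (A_4), and {alpha_1, alpha_2, alpha_3, alpha_5, alpha_7, alpha_10} form a chain of 6 nodes with a double edge at one end; the terminal node there is the unique long simple root (C_6). A semisimple Lie algebra decomposes uniquely as the direct sum of simple ideals, one per connected component of its Dynkin diagram, so g ≅ A_4 ⊕ C_6 (dimension 24 + 78 = 102).

type A_4 ⊕ type C_6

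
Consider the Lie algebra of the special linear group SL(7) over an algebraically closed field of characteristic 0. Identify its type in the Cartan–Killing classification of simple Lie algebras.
This is sl(7), which has dimension 7^2 - 1 = 48 and rank 7 - 1 = 6 (a Cartan subalgebra is the diagonal traceless matrices). In the classification of classical Lie algebras, the special linear algebra sl(n+1) has type A_n; here n = 6, so the Dynkin diagram is a chain of 6 nodes with single edges (A_6). Hence the type is A_6.

type A_6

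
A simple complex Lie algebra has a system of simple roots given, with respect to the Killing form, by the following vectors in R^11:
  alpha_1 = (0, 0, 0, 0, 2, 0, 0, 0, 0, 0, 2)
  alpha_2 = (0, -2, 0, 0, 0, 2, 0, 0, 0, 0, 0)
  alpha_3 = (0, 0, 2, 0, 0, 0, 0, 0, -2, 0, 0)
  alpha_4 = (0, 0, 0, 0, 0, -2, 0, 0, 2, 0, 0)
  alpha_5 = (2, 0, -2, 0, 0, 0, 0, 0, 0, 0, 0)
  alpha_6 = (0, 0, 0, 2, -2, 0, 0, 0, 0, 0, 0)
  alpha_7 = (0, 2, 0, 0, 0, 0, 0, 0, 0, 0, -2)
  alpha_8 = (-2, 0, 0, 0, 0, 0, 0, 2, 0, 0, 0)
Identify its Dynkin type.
A_8

Compute the Cartan integers a_ij = 2(alpha_i, alpha_j)/(alpha_j, alpha_j); the resulting 8x8 Cartan matrix is
[[2, 0, 0, 0, 0, -1, -1, 0], [0, 2, 0, -1, 0, 0, -1, 0], [0, 0, 2, -1, -1, 0, 0, 0], [0, -1, -1, 2, 0, 0, 0, 0], [0, 0, -1, 0, 2, 0, 0, -1], [-1, 0, 0, 0, 0, 2, 0, 0], [-1, -1, 0, 0, 0, 0, 2, 0], [0, 0, 0, 0, -1, 0, 0, 2]].
All simple roots have the same length, so the diagram is simply laced. The associated Dynkin diagram is a chain of 8 nodes with single edges (A_8), so the type is A_8 (the algebra sl(9)).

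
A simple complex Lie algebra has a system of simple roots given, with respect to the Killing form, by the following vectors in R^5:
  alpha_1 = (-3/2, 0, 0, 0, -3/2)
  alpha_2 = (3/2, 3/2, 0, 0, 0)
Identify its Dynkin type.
A_2

Compute the Cartan integers a_ij = 2(alpha_i, alpha_j)/(alpha_j, alpha_j); the resulting 2x2 Cartan matrix is
[[2, -1], [-1, 2]].
All simple roots have the same length, so the diagram is simply laced. The associated Dynkin diagram is a chain of 2 nodes with single edges (A_2), so the type is A_2 (the algebra sl(3)).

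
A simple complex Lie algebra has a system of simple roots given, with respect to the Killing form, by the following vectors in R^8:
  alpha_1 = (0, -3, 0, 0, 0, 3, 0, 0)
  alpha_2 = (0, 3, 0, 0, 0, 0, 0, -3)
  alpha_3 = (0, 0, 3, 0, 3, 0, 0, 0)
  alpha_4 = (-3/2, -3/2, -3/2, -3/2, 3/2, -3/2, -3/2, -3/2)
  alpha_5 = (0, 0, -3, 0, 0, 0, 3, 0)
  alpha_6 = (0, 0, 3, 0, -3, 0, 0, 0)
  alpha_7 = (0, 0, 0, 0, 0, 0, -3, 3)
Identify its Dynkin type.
Compute the Cartan integers a_ij = 2(alpha_i, alpha_j)/(alpha_j, alpha_j); the resulting 7x7 Cartan matrix is
[[2, -1, 0, 0, 0, 0, 0], [-1, 2, 0, 0, 0, 0, -1], [0, 0, 2, 0, -1, 0, 0], [0, 0, 0, 2, 0, -1, 0], [0, 0, -1, 0, 2, -1, -1], [0, 0, 0, -1, -1, 2, 0], [0, -1, 0, 0, -1, 0, 2]].
All simple roots have the same length, so the diagram is simply laced. The associated Dynkin diagram is a chain of 6 nodes with one extra node attached to the third node from one end (E_7), so the type is E_7.

E_7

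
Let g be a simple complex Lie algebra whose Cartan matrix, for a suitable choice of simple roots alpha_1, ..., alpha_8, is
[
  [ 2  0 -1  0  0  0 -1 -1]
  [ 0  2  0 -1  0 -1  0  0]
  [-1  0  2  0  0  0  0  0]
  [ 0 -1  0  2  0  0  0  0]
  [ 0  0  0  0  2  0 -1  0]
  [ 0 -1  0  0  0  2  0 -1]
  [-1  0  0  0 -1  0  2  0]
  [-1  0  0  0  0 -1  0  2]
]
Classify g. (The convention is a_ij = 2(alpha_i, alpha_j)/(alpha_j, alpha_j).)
The matrix has rank 8 with 2's on the diagonal. Reading the off-diagonal entries as Dynkin edges (a single edge where a_ij = a_ji = -1; a double or triple edge where a_ij * a_ji = 2 or 3), the diagram is a chain of 7 nodes with one extra node attached to the third node from one end (E_8). One simple-root ordering that puts it in standard form is (alpha_5, alpha_3, alpha_7, alpha_1, alpha_8, alpha_6, alpha_2, alpha_4). So the algebra is type E_8.

E8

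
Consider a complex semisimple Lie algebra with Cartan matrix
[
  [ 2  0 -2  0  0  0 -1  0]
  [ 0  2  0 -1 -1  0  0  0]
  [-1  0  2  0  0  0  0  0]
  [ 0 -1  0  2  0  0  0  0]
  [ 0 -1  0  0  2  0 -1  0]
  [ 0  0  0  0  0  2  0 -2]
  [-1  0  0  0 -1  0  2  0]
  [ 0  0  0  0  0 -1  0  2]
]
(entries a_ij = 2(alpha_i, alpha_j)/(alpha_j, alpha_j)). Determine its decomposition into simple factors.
The diagram associated to this matrix has two connected components: the simple roots {alpha_6, alpha_8} form a chain of 2 nodes with a double edge at one end; the terminal node there is the unique short simple root (B_2), and {alpha_1, alpha_2, alpha_3, alpha_4, alpha_5, alpha_7} form a chain of 6 nodes with a double edge at one end; the terminal node there is the unique short simple root (B_6). A semisimple Lie algebra decomposes uniquely as the direct sum of simple ideals, one per connected component of its Dynkin diagram, so g ≅ B_2 ⊕ B_6 (dimension 10 + 78 = 88).

B2 ⊕ B6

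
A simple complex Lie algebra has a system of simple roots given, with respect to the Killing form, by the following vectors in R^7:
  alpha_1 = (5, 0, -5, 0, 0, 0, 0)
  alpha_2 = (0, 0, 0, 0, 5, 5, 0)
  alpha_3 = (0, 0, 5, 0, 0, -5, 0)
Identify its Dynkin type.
Compute the Cartan integers a_ij = 2(alpha_i, alpha_j)/(alpha_j, alpha_j); the resulting 3x3 Cartan matrix is
[[2, 0, -1], [0, 2, -1], [-1, -1, 2]].
All simple roots have the same length, so the diagram is simply laced. The associated Dynkin diagram is a chain of 3 nodes with single edges (A_3), so the type is A_3 (the algebra sl(4)).

A_3 (sl(4))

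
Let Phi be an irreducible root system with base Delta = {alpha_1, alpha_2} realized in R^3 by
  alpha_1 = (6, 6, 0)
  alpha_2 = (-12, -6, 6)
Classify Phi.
G_2

Compute the Cartan integers a_ij = 2(alpha_i, alpha_j)/(alpha_j, alpha_j); the resulting 2x2 Cartan matrix is
[[2, -1], [-3, 2]].
The roots have two lengths (squared-length ratio 3:1); the short ones are alpha_{1}. The associated Dynkin diagram is two nodes joined by a triple edge (G_2), so the type is G_2.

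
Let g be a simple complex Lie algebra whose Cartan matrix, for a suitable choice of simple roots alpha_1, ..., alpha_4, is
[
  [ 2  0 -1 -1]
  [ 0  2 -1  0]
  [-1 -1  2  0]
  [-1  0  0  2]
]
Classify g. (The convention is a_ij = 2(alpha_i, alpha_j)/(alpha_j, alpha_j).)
A4

The matrix has rank 4 with 2's on the diagonal. Reading the off-diagonal entries as Dynkin edges (a single edge where a_ij = a_ji = -1; a double or triple edge where a_ij * a_ji = 2 or 3), the diagram is a chain of 4 nodes with single edges (A_4). One simple-root ordering that puts it in standard form is (alpha_2, alpha_3, alpha_1, alpha_4). So the algebra is type A_4, i.e. sl(5).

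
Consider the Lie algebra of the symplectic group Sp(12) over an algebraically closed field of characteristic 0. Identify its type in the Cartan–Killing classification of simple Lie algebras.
This is sp(12), which has dimension 12(12+1)/2 = 78 and rank 12/2 = 6. In the classification of classical Lie algebras, the symplectic algebra sp(2n) has type C_n; here n = 6, so the Dynkin diagram is a chain of 6 nodes with a double edge at one end; the terminal node there is the unique long simple root (C_6). Hence the type is C_6.

C_6 (sp(12))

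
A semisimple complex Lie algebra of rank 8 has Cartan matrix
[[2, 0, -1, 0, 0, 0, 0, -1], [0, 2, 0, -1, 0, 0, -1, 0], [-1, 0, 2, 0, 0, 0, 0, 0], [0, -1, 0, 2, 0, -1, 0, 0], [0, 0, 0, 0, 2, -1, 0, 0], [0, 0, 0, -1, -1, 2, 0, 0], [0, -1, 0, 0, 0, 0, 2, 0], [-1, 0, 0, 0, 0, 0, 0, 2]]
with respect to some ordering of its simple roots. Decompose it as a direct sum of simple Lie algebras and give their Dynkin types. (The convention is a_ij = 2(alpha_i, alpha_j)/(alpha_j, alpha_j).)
The diagram associated to this matrix has two connected components: the simple roots {alpha_1, alpha_3, alpha_8} form a chain of 3 nodes with single edges (A_3), and {alpha_2, alpha_4, alpha_5, alpha_6, alpha_7} form a chain of 5 nodes with single edges (A_5). A semisimple Lie algebra decomposes uniquely as the direct sum of simple ideals, one per connected component of its Dynkin diagram, so g ≅ A_3 ⊕ A_5 (dimension 15 + 35 = 50).

A_3 ⊕ A_5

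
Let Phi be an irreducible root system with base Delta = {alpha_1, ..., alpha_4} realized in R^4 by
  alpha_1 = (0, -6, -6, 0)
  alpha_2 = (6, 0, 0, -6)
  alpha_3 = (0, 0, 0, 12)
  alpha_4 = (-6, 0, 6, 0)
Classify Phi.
Compute the Cartan integers a_ij = 2(alpha_i, alpha_j)/(alpha_j, alpha_j); the resulting 4x4 Cartan matrix is
[[2, 0, 0, -1], [0, 2, -1, -1], [0, -2, 2, 0], [-1, -1, 0, 2]].
The roots have two lengths (squared-length ratio 2:1); the short ones are alpha_{1,2,4}. The associated Dynkin diagram is a chain of 4 nodes with a double edge at one end; the terminal node there is the unique long simple root (C_4), so the type is C_4 (the algebra sp(8)).

type C_4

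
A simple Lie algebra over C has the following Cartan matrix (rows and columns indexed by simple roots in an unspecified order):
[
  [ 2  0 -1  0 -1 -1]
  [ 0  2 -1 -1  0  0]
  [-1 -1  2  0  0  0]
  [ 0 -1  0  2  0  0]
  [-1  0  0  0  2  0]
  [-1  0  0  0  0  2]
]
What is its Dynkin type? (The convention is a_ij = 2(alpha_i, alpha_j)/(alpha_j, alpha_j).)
D6

The matrix has rank 6 with 2's on the diagonal. Reading the off-diagonal entries as Dynkin edges (a single edge where a_ij = a_ji = -1; a double or triple edge where a_ij * a_ji = 2 or 3), the diagram is a chain of 4 nodes with a fork of two nodes at one end (D_6). One simple-root ordering that puts it in standard form is (alpha_4, alpha_2, alpha_3, alpha_1, alpha_5, alpha_6). So the algebra is type D_6, i.e. so(12).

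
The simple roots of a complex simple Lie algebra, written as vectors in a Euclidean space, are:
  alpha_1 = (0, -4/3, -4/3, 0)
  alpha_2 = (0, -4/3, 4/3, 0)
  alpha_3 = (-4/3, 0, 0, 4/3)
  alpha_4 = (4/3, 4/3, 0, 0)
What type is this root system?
Compute the Cartan integers a_ij = 2(alpha_i, alpha_j)/(alpha_j, alpha_j); the resulting 4x4 Cartan matrix is
[[2, 0, 0, -1], [0, 2, 0, -1], [0, 0, 2, -1], [-1, -1, -1, 2]].
All simple roots have the same length, so the diagram is simply laced. The associated Dynkin diagram is a chain of 2 nodes with a fork of two nodes at one end (D_4), so the type is D_4 (the algebra so(8)).

D_4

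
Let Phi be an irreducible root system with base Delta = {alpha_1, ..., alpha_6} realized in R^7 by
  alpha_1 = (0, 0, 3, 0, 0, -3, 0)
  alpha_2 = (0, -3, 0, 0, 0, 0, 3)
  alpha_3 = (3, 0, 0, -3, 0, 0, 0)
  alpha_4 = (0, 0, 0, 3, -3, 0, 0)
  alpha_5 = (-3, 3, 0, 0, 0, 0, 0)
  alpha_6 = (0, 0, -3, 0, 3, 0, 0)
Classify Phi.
A_6 (sl(7))

Compute the Cartan integers a_ij = 2(alpha_i, alpha_j)/(alpha_j, alpha_j); the resulting 6x6 Cartan matrix is
[[2, 0, 0, 0, 0, -1], [0, 2, 0, 0, -1, 0], [0, 0, 2, -1, -1, 0], [0, 0, -1, 2, 0, -1], [0, -1, -1, 0, 2, 0], [-1, 0, 0, -1, 0, 2]].
All simple roots have the same length, so the diagram is simply laced. The associated Dynkin diagram is a chain of 6 nodes with single edges (A_6), so the type is A_6 (the algebra sl(7)).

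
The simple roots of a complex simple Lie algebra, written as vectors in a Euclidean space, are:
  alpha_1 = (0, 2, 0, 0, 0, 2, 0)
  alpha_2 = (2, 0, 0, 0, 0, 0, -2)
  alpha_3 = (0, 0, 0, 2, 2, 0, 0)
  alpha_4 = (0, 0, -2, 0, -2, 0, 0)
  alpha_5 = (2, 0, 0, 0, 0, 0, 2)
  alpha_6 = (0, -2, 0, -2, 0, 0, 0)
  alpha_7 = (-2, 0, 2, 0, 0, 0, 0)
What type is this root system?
Compute the Cartan integers a_ij = 2(alpha_i, alpha_j)/(alpha_j, alpha_j); the resulting 7x7 Cartan matrix is
[[2, 0, 0, 0, 0, -1, 0], [0, 2, 0, 0, 0, 0, -1], [0, 0, 2, -1, 0, -1, 0], [0, 0, -1, 2, 0, 0, -1], [0, 0, 0, 0, 2, 0, -1], [-1, 0, -1, 0, 0, 2, 0], [0, -1, 0, -1, -1, 0, 2]].
All simple roots have the same length, so the diagram is simply laced. The associated Dynkin diagram is a chain of 5 nodes with a fork of two nodes at one end (D_7), so the type is D_7 (the algebra so(14)).

type D_7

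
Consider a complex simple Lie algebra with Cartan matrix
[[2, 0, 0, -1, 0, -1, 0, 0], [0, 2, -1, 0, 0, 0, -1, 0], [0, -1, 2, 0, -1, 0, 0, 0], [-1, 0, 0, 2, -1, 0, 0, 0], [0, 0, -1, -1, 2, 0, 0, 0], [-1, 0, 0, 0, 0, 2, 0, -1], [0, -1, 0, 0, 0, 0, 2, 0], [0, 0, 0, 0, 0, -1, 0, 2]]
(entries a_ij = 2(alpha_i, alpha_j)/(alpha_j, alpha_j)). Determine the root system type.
type A_8

The matrix has rank 8 with 2's on the diagonal. Reading the off-diagonal entries as Dynkin edges (a single edge where a_ij = a_ji = -1; a double or triple edge where a_ij * a_ji = 2 or 3), the diagram is a chain of 8 nodes with single edges (A_8). One simple-root ordering that puts it in standard form is (alpha_7, alpha_2, alpha_3, alpha_5, alpha_4, alpha_1, alpha_6, alpha_8). So the algebra is type A_8, i.e. sl(9).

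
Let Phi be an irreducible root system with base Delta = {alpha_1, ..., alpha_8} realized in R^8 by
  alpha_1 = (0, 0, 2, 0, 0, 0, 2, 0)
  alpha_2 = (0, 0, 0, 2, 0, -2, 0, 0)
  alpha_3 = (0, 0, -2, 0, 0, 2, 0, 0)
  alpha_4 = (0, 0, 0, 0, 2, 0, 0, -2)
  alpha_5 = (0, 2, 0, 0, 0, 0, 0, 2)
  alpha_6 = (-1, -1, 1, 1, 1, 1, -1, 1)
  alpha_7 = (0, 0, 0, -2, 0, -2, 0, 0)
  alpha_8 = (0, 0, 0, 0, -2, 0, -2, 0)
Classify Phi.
Compute the Cartan integers a_ij = 2(alpha_i, alpha_j)/(alpha_j, alpha_j); the resulting 8x8 Cartan matrix is
[[2, 0, -1, 0, 0, 0, 0, -1], [0, 2, -1, 0, 0, 0, 0, 0], [-1, -1, 2, 0, 0, 0, -1, 0], [0, 0, 0, 2, -1, 0, 0, -1], [0, 0, 0, -1, 2, 0, 0, 0], [0, 0, 0, 0, 0, 2, -1, 0], [0, 0, -1, 0, 0, -1, 2, 0], [-1, 0, 0, -1, 0, 0, 0, 2]].
All simple roots have the same length, so the diagram is simply laced. The associated Dynkin diagram is a chain of 7 nodes with one extra node attached to the third node from one end (E_8), so the type is E_8.

E_8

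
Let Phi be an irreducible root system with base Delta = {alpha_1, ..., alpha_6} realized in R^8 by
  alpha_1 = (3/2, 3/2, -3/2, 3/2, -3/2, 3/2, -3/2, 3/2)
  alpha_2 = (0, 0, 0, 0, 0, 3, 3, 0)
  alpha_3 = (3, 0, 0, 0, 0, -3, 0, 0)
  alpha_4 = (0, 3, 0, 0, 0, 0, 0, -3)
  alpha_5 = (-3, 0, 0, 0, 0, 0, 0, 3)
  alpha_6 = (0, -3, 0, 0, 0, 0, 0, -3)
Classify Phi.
Compute the Cartan integers a_ij = 2(alpha_i, alpha_j)/(alpha_j, alpha_j); the resulting 6x6 Cartan matrix is
[[2, 0, 0, 0, 0, -1], [0, 2, -1, 0, 0, 0], [0, -1, 2, 0, -1, 0], [0, 0, 0, 2, -1, 0], [0, 0, -1, -1, 2, -1], [-1, 0, 0, 0, -1, 2]].
All simple roots have the same length, so the diagram is simply laced. The associated Dynkin diagram is a chain of 5 nodes with one extra node attached to the third node from one end (E_6), so the type is E_6.

E_6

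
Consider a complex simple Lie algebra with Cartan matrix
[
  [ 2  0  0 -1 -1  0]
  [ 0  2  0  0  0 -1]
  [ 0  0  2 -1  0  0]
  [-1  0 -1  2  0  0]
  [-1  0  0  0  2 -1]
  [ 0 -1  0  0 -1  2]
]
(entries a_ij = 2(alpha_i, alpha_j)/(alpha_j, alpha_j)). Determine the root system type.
The matrix has rank 6 with 2's on the diagonal. Reading the off-diagonal entries as Dynkin edges (a single edge where a_ij = a_ji = -1; a double or triple edge where a_ij * a_ji = 2 or 3), the diagram is a chain of 6 nodes with single edges (A_6). One simple-root ordering that puts it in standard form is (alpha_3, alpha_4, alpha_1, alpha_5, alpha_6, alpha_2). So the algebra is type A_6, i.e. sl(7).

A6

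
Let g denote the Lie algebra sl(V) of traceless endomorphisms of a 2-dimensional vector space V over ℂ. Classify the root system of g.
This is sl(2), which has dimension 2^2 - 1 = 3 and rank 2 - 1 = 1 (a Cartan subalgebra is the diagonal traceless matrices). In the classification of classical Lie algebras, the special linear algebra sl(n+1) has type A_n; here n = 1, so the Dynkin diagram is a chain of 1 nodes with single edges (A_1). Hence the type is A_1.

A_1 (sl(2))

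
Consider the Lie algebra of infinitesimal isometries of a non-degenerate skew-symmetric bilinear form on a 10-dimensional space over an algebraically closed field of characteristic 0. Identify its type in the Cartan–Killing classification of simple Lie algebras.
C5

This is sp(10), which has dimension 10(10+1)/2 = 55 and rank 10/2 = 5. In the classification of classical Lie algebras, the symplectic algebra sp(2n) has type C_n; here n = 5, so the Dynkin diagram is a chain of 5 nodes with a double edge at one end; the terminal node there is the unique long simple root (C_5). Hence the type is C_5.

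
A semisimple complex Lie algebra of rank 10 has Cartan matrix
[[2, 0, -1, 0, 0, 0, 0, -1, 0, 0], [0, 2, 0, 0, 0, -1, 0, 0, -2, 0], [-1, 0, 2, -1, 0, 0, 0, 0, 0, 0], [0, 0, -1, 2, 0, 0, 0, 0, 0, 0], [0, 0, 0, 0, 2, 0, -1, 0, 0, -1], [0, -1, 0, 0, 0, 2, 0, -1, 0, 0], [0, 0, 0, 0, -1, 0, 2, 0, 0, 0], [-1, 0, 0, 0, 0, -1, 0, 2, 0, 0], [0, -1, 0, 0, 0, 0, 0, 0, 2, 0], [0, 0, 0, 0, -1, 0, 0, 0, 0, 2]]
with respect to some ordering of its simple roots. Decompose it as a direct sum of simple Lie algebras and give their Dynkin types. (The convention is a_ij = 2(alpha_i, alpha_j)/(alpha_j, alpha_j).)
type A_3 ⊕ type B_7

The diagram associated to this matrix has two connected components: the simple roots {alpha_5, alpha_7, alpha_10} form a chain of 3 nodes with single edges (A_3), and {alpha_1, alpha_2, alpha_3, alpha_4, alpha_6, alpha_8, alpha_9} form a chain of 7 nodes with a double edge at one end; the terminal node there is the unique short simple root (B_7). A semisimple Lie algebra decomposes uniquely as the direct sum of simple ideals, one per connected component of its Dynkin diagram, so g ≅ A_3 ⊕ B_7 (dimension 15 + 105 = 120).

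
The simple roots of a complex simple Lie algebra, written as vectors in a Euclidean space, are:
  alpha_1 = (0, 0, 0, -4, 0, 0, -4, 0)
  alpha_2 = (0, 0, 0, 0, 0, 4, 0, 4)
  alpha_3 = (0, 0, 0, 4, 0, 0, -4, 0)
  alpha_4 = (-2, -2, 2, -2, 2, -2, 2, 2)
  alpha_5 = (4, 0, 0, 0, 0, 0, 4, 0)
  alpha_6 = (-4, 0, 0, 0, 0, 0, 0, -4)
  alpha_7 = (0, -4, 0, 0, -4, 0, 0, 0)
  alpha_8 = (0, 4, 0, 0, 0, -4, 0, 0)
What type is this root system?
E_8

Compute the Cartan integers a_ij = 2(alpha_i, alpha_j)/(alpha_j, alpha_j); the resulting 8x8 Cartan matrix is
[[2, 0, 0, 0, -1, 0, 0, 0], [0, 2, 0, 0, 0, -1, 0, -1], [0, 0, 2, -1, -1, 0, 0, 0], [0, 0, -1, 2, 0, 0, 0, 0], [-1, 0, -1, 0, 2, -1, 0, 0], [0, -1, 0, 0, -1, 2, 0, 0], [0, 0, 0, 0, 0, 0, 2, -1], [0, -1, 0, 0, 0, 0, -1, 2]].
All simple roots have the same length, so the diagram is simply laced. The associated Dynkin diagram is a chain of 7 nodes with one extra node attached to the third node from one end (E_8), so the type is E_8.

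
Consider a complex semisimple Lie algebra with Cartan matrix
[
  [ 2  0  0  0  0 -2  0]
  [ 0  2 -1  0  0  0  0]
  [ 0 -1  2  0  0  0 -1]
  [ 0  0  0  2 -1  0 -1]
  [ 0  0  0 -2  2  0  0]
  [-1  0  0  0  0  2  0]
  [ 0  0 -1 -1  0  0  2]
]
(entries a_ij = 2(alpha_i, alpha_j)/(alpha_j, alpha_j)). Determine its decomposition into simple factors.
B2 + C5

The diagram associated to this matrix has two connected components: the simple roots {alpha_1, alpha_6} form a chain of 2 nodes with a double edge at one end; the terminal node there is the unique short simple root (B_2), and {alpha_2, alpha_3, alpha_4, alpha_5, alpha_7} form a chain of 5 nodes with a double edge at one end; the terminal node there is the unique long simple root (C_5). A semisimple Lie algebra decomposes uniquely as the direct sum of simple ideals, one per connected component of its Dynkin diagram, so g ≅ B_2 ⊕ C_5 (dimension 10 + 55 = 65).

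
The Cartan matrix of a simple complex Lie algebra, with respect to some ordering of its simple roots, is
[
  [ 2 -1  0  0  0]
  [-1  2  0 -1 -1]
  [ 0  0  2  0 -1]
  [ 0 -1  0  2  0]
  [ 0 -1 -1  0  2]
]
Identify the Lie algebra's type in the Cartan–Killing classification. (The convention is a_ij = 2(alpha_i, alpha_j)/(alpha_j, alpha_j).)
type D_5

The matrix has rank 5 with 2's on the diagonal. Reading the off-diagonal entries as Dynkin edges (a single edge where a_ij = a_ji = -1; a double or triple edge where a_ij * a_ji = 2 or 3), the diagram is a chain of 3 nodes with a fork of two nodes at one end (D_5). One simple-root ordering that puts it in standard form is (alpha_3, alpha_5, alpha_2, alpha_1, alpha_4). So the algebra is type D_5, i.e. so(10).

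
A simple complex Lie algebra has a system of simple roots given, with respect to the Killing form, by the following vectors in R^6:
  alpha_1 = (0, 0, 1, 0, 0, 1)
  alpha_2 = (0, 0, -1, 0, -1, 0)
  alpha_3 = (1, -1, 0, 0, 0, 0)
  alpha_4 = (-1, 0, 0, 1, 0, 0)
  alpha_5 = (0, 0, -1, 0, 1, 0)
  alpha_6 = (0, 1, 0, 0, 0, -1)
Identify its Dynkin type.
Compute the Cartan integers a_ij = 2(alpha_i, alpha_j)/(alpha_j, alpha_j); the resulting 6x6 Cartan matrix is
[[2, -1, 0, 0, -1, -1], [-1, 2, 0, 0, 0, 0], [0, 0, 2, -1, 0, -1], [0, 0, -1, 2, 0, 0], [-1, 0, 0, 0, 2, 0], [-1, 0, -1, 0, 0, 2]].
All simple roots have the same length, so the diagram is simply laced. The associated Dynkin diagram is a chain of 4 nodes with a fork of two nodes at one end (D_6), so the type is D_6 (the algebra so(12)).

D6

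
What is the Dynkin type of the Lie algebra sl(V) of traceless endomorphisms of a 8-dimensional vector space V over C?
This is sl(8), which has dimension 8^2 - 1 = 63 and rank 8 - 1 = 7 (a Cartan subalgebra is the diagonal traceless matrices). In the classification of classical Lie algebras, the special linear algebra sl(n+1) has type A_n; here n = 7, so the Dynkin diagram is a chain of 7 nodes with single edges (A_7). Hence the type is A_7.

A7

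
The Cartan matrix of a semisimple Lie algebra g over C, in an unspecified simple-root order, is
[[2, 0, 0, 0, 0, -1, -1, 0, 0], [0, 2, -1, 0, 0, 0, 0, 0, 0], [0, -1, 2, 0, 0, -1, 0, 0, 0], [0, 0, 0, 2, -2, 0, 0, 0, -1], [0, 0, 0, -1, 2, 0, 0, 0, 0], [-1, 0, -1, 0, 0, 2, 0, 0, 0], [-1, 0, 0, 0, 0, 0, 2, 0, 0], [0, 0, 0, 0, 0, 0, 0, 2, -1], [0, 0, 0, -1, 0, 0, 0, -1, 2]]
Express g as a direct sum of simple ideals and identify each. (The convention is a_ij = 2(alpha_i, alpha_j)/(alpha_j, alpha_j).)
type A_5 ⊕ type B_4

The diagram associated to this matrix has two connected components: the simple roots {alpha_1, alpha_2, alpha_3, alpha_6, alpha_7} form a chain of 5 nodes with single edges (A_5), and {alpha_4, alpha_5, alpha_8, alpha_9} form a chain of 4 nodes with a double edge at one end; the terminal node there is the unique short simple root (B_4). A semisimple Lie algebra decomposes uniquely as the direct sum of simple ideals, one per connected component of its Dynkin diagram, so g ≅ A_5 ⊕ B_4 (dimension 35 + 36 = 71).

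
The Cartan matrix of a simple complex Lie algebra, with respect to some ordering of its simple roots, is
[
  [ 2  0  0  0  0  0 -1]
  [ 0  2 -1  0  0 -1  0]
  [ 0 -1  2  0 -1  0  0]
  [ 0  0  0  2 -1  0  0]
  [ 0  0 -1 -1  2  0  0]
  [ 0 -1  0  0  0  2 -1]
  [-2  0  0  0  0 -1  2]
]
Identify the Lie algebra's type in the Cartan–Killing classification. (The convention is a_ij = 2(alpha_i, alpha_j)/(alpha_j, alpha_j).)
The matrix has rank 7 with 2's on the diagonal. Reading the off-diagonal entries as Dynkin edges (a single edge where a_ij = a_ji = -1; a double or triple edge where a_ij * a_ji = 2 or 3), the diagram is a chain of 7 nodes with a double edge at one end; the terminal node there is the unique short simple root (B_7). One simple-root ordering that puts it in standard form is (alpha_4, alpha_5, alpha_3, alpha_2, alpha_6, alpha_7, alpha_1). So the algebra is type B_7, i.e. so(15).

B_7 (so(15))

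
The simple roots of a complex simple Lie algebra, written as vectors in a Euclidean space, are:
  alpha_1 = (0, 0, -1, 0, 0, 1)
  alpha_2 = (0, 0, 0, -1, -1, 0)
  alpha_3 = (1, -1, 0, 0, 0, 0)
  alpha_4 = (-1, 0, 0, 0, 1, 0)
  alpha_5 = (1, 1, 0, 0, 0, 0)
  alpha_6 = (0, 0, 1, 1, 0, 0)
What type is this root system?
Compute the Cartan integers a_ij = 2(alpha_i, alpha_j)/(alpha_j, alpha_j); the resulting 6x6 Cartan matrix is
[[2, 0, 0, 0, 0, -1], [0, 2, 0, -1, 0, -1], [0, 0, 2, -1, 0, 0], [0, -1, -1, 2, -1, 0], [0, 0, 0, -1, 2, 0], [-1, -1, 0, 0, 0, 2]].
All simple roots have the same length, so the diagram is simply laced. The associated Dynkin diagram is a chain of 4 nodes with a fork of two nodes at one end (D_6), so the type is D_6 (the algebra so(12)).

D6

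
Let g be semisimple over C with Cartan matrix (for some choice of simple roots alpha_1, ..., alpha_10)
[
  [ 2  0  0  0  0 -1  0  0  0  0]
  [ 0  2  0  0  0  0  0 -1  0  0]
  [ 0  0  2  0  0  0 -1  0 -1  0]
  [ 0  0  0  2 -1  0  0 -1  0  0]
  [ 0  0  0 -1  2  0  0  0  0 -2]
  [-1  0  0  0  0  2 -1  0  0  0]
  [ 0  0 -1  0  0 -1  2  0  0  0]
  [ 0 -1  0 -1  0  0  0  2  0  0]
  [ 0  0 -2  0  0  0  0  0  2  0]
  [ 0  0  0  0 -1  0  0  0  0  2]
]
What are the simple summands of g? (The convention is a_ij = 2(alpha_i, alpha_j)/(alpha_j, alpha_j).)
B_5 ⊕ C_5

The diagram associated to this matrix has two connected components: the simple roots {alpha_2, alpha_4, alpha_5, alpha_8, alpha_10} form a chain of 5 nodes with a double edge at one end; the terminal node there is the unique short simple root (B_5), and {alpha_1, alpha_3, alpha_6, alpha_7, alpha_9} form a chain of 5 nodes with a double edge at one end; the terminal node there is the unique long simple root (C_5). A semisimple Lie algebra decomposes uniquely as the direct sum of simple ideals, one per connected component of its Dynkin diagram, so g ≅ B_5 ⊕ C_5 (dimension 55 + 55 = 110).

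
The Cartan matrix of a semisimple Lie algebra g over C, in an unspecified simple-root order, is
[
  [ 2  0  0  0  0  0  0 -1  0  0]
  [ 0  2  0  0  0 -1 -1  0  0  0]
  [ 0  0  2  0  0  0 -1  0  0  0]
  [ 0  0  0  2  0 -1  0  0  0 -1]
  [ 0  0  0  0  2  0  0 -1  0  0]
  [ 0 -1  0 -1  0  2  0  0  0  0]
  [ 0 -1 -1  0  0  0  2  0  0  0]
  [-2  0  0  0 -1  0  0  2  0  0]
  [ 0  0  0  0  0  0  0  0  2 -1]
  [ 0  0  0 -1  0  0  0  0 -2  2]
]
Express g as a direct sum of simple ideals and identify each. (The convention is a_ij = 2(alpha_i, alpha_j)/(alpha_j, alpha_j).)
The diagram associated to this matrix has two connected components: the simple roots {alpha_1, alpha_5, alpha_8} form a chain of 3 nodes with a double edge at one end; the terminal node there is the unique short simple root (B_3), and {alpha_2, alpha_3, alpha_4, alpha_6, alpha_7, alpha_9, alpha_10} form a chain of 7 nodes with a double edge at one end; the terminal node there is the unique short simple root (B_7). A semisimple Lie algebra decomposes uniquely as the direct sum of simple ideals, one per connected component of its Dynkin diagram, so g ≅ B_3 ⊕ B_7 (dimension 21 + 105 = 126).

B3 + B7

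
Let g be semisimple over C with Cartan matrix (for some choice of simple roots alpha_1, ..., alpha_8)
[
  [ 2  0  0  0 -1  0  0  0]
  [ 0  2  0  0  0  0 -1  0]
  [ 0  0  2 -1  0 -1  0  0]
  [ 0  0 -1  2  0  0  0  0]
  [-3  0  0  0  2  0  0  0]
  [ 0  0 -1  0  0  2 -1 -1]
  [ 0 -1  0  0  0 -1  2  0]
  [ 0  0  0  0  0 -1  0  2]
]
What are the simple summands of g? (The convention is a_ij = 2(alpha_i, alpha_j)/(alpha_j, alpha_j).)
E_6 + G_2

The diagram associated to this matrix has two connected components: the simple roots {alpha_2, alpha_3, alpha_4, alpha_6, alpha_7, alpha_8} form a chain of 5 nodes with one extra node attached to the third node from one end (E_6), and {alpha_1, alpha_5} form two nodes joined by a triple edge (G_2). A semisimple Lie algebra decomposes uniquely as the direct sum of simple ideals, one per connected component of its Dynkin diagram, so g ≅ E_6 ⊕ G_2 (dimension 78 + 14 = 92).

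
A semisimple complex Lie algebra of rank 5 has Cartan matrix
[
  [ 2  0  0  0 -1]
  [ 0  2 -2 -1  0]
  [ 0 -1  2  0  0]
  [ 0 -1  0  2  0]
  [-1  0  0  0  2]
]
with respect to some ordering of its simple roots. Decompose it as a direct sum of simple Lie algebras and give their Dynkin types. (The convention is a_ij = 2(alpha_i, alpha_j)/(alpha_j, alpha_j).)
A2 + B3

The diagram associated to this matrix has two connected components: the simple roots {alpha_1, alpha_5} form a chain of 2 nodes with single edges (A_2), and {alpha_2, alpha_3, alpha_4} form a chain of 3 nodes with a double edge at one end; the terminal node there is the unique short simple root (B_3). A semisimple Lie algebra decomposes uniquely as the direct sum of simple ideals, one per connected component of its Dynkin diagram, so g ≅ A_2 ⊕ B_3 (dimension 8 + 21 = 29).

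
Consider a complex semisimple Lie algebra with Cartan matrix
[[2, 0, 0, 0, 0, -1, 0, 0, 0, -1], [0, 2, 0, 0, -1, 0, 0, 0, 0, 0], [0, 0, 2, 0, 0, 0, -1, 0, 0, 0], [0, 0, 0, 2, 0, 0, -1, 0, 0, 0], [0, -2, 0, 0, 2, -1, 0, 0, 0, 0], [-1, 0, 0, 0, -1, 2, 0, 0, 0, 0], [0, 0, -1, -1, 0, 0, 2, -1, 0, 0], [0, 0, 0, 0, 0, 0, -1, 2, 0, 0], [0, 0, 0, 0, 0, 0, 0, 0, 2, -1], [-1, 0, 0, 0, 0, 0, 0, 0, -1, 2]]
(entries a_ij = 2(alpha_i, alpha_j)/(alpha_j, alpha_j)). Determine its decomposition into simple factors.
The diagram associated to this matrix has two connected components: the simple roots {alpha_1, alpha_2, alpha_5, alpha_6, alpha_9, alpha_10} form a chain of 6 nodes with a double edge at one end; the terminal node there is the unique short simple root (B_6), and {alpha_3, alpha_4, alpha_7, alpha_8} form a chain of 2 nodes with a fork of two nodes at one end (D_4). A semisimple Lie algebra decomposes uniquely as the direct sum of simple ideals, one per connected component of its Dynkin diagram, so g ≅ B_6 ⊕ D_4 (dimension 78 + 28 = 106).

B_6 (so(13)) ⊕ D_4 (so(8))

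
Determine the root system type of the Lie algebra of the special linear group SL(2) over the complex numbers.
type A_1

This is sl(2), which has dimension 2^2 - 1 = 3 and rank 2 - 1 = 1 (a Cartan subalgebra is the diagonal traceless matrices). In the classification of classical Lie algebras, the special linear algebra sl(n+1) has type A_n; here n = 1, so the Dynkin diagram is a chain of 1 nodes with single edges (A_1). Hence the type is A_1.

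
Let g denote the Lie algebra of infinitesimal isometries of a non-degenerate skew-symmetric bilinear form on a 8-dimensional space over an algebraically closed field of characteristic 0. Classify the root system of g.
type C_4

This is sp(8), which has dimension 8(8+1)/2 = 36 and rank 8/2 = 4. In the classification of classical Lie algebras, the symplectic algebra sp(2n) has type C_n; here n = 4, so the Dynkin diagram is a chain of 4 nodes with a double edge at one end; the terminal node there is the unique long simple root (C_4). Hence the type is C_4.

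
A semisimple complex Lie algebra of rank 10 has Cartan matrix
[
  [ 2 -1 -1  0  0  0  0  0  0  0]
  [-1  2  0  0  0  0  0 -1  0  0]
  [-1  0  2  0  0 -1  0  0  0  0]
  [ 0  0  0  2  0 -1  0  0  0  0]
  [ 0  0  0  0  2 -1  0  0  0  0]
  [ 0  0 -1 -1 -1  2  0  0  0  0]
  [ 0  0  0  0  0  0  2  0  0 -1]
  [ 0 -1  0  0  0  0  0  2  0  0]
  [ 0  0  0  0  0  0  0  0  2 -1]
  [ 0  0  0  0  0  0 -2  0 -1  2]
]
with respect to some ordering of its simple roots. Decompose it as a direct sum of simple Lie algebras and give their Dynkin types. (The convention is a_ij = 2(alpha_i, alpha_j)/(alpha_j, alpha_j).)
The diagram associated to this matrix has two connected components: the simple roots {alpha_7, alpha_9, alpha_10} form a chain of 3 nodes with a double edge at one end; the terminal node there is the unique short simple root (B_3), and {alpha_1, alpha_2, alpha_3, alpha_4, alpha_5, alpha_6, alpha_8} form a chain of 5 nodes with a fork of two nodes at one end (D_7). A semisimple Lie algebra decomposes uniquely as the direct sum of simple ideals, one per connected component of its Dynkin diagram, so g ≅ B_3 ⊕ D_7 (dimension 21 + 91 = 112).

type B_3 + type D_7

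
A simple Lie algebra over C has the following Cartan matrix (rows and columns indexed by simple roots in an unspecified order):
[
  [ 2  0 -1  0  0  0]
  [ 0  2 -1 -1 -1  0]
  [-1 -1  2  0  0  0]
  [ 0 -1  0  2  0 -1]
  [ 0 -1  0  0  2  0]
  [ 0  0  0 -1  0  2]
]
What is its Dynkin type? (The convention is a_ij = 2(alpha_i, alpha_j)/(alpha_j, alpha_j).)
E6

The matrix has rank 6 with 2's on the diagonal. Reading the off-diagonal entries as Dynkin edges (a single edge where a_ij = a_ji = -1; a double or triple edge where a_ij * a_ji = 2 or 3), the diagram is a chain of 5 nodes with one extra node attached to the third node from one end (E_6). One simple-root ordering that puts it in standard form is (alpha_6, alpha_5, alpha_4, alpha_2, alpha_3, alpha_1). So the algebra is type E_6.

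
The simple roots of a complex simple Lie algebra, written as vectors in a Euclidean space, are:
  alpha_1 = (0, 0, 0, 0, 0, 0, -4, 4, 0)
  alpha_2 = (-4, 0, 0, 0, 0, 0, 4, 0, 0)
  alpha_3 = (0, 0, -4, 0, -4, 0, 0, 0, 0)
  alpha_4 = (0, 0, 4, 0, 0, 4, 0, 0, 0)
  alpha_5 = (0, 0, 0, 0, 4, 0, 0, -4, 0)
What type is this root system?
A_5 (sl(6))

Compute the Cartan integers a_ij = 2(alpha_i, alpha_j)/(alpha_j, alpha_j); the resulting 5x5 Cartan matrix is
[[2, -1, 0, 0, -1], [-1, 2, 0, 0, 0], [0, 0, 2, -1, -1], [0, 0, -1, 2, 0], [-1, 0, -1, 0, 2]].
All simple roots have the same length, so the diagram is simply laced. The associated Dynkin diagram is a chain of 5 nodes with single edges (A_5), so the type is A_5 (the algebra sl(6)).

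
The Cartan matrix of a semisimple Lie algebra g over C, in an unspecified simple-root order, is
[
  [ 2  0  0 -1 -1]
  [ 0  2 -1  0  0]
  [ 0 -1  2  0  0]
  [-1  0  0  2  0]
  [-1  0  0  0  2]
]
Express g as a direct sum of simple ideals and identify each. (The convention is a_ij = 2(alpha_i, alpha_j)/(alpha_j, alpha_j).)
The diagram associated to this matrix has two connected components: the simple roots {alpha_2, alpha_3} form a chain of 2 nodes with single edges (A_2), and {alpha_1, alpha_4, alpha_5} form a chain of 3 nodes with single edges (A_3). A semisimple Lie algebra decomposes uniquely as the direct sum of simple ideals, one per connected component of its Dynkin diagram, so g ≅ A_2 ⊕ A_3 (dimension 8 + 15 = 23).

A_2 (sl(3)) + A_3 (sl(4))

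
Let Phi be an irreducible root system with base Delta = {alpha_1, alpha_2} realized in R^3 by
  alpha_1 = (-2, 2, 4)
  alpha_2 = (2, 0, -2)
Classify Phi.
G_2

Compute the Cartan integers a_ij = 2(alpha_i, alpha_j)/(alpha_j, alpha_j); the resulting 2x2 Cartan matrix is
[[2, -3], [-1, 2]].
The roots have two lengths (squared-length ratio 3:1); the short ones are alpha_{2}. The associated Dynkin diagram is two nodes joined by a triple edge (G_2), so the type is G_2.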